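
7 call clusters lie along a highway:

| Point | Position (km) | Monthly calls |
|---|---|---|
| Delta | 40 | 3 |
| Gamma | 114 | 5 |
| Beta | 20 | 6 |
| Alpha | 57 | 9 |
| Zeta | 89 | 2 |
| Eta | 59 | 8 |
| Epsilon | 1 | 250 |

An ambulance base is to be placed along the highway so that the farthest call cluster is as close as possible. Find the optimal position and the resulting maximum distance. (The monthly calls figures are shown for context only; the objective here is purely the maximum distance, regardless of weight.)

location 57.5, max distance 56.5

The 1-center on a line is the midpoint of the two extreme points: leftmost at 1, rightmost at 114.
Optimal location = (1 + 114)/2 = 57.5; maximum distance = (114 − 1)/2 = 56.5.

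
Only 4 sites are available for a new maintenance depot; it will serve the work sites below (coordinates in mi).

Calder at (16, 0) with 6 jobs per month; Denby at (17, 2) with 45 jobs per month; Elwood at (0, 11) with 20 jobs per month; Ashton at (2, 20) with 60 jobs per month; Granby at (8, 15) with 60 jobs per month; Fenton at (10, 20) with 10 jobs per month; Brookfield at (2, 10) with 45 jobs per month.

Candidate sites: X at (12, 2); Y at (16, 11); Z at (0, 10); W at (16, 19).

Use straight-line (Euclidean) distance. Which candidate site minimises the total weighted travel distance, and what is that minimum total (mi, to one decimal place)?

Z, total 2388.0 mi

Total weighted distance at each candidate:
  X (12, 2): total = 3360.8
  Y (16, 11): total = 3068.5
  Z (0, 10): total = 2388.0
  W (16, 19): total = 3426.7
Minimum is at Z with total 2388.0 mi.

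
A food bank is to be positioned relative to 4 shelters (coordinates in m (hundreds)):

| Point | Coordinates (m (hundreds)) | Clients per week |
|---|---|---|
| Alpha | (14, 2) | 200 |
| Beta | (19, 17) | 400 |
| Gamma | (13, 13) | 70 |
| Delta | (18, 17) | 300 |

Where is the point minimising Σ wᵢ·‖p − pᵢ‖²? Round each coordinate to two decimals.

(17.23, 13.62)

The minimiser of Σwᵢ‖p−pᵢ‖² is the weighted centroid p* = (Σwᵢpᵢ)/(Σwᵢ).
Σwᵢ = 970.
Σwᵢxᵢ = 200·14 + 400·19 + 70·13 + 300·18 = 16710.
Σwᵢyᵢ = 200·2 + 400·17 + 70·13 + 300·17 = 13210.
x* = 16710/970 = 17.23, y* = 13210/970 = 13.62.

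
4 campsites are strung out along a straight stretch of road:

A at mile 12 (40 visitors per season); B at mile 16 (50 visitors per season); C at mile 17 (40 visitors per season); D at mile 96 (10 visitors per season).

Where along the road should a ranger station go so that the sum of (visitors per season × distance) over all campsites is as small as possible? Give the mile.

For a sum of weighted absolute distances on a line, the optimum is the weighted median (not the mean). Total weight W = 140; half-weight = 70.
Sort by position and accumulate weight:
  mile 12 (A, w=40) → cum 40
  mile 16 (B, w=50) → cum 90  ≥ 70 → median here
  mile 17 (C, w=40) → cum 130
  mile 96 (D, w=10) → cum 140
Optimal location: mile 16.

x = 16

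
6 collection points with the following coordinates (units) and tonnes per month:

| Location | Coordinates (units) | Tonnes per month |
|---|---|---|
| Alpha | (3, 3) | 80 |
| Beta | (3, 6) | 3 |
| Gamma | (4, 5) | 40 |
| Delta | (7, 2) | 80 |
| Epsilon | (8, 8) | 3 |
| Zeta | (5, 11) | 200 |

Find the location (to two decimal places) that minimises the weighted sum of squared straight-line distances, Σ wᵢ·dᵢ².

The minimiser of Σwᵢ‖p−pᵢ‖² is the weighted centroid p* = (Σwᵢpᵢ)/(Σwᵢ).
Σwᵢ = 406.
Σwᵢxᵢ = 80·3 + 3·3 + 40·4 + 80·7 + 3·8 + 200·5 = 1993.
Σwᵢyᵢ = 80·3 + 3·6 + 40·5 + 80·2 + 3·8 + 200·11 = 2842.
x* = 1993/406 = 4.91, y* = 2842/406 = 7.00.

(4.91, 7.00)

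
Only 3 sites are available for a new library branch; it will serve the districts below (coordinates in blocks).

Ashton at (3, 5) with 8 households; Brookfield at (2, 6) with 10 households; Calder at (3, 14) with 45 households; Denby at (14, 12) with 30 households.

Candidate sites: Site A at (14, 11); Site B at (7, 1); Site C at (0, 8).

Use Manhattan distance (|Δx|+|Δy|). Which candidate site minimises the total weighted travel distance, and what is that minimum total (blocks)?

Total weighted distance at each candidate:
  Site A (14, 11): total = 966
  Site B (7, 1): total = 1469
  Site C (0, 8): total = 1033
Minimum is at Site A with total 966 blocks.

Site A, total 966 blocks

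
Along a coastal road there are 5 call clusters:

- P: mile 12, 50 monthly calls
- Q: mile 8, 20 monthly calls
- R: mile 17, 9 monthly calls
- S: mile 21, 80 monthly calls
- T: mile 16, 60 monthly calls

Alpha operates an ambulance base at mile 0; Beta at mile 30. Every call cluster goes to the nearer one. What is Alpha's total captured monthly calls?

70

The indifferent point is the midpoint (0+30)/2 = 15; call clusters left of it (closer to Alpha at 0) go to Alpha, those right go to Beta.
  Q at 8 (w=20) → Alpha
  P at 12 (w=50) → Alpha
  T at 16 (w=60) → Beta
  R at 17 (w=9) → Beta
  S at 21 (w=80) → Beta
Alpha captures 70; Beta captures 149.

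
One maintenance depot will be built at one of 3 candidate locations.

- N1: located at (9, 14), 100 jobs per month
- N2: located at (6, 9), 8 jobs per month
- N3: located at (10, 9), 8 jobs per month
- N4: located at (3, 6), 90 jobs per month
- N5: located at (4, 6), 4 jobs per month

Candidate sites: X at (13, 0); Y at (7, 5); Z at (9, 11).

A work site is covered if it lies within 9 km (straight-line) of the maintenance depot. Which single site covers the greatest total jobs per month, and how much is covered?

Coverage radius r = 9 km; a point is covered iff (Δx)²+(Δy)² ≤ 9² = 81.
  X (13, 0): covers {none} → 0
  Y (7, 5): covers {N2, N3, N4, N5} → 110
  Z (9, 11): covers {N1, N2, N3, N4, N5} → 210
Maximum coverage at Z: 210 jobs per month.

Z, covering 210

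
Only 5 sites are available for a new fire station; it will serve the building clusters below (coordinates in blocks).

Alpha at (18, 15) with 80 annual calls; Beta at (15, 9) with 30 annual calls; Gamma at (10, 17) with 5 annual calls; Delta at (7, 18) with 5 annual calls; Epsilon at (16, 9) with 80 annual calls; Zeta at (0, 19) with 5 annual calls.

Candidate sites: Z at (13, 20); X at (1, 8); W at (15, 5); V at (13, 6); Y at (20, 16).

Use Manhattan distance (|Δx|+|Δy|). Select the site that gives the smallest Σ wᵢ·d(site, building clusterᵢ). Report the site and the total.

Y, total 1725 blocks

Total weighted distance at each candidate:
  Z (13, 20): total = 2450
  X (1, 8): total = 3880
  W (15, 5): total = 1895
  V (13, 6): total = 2040
  Y (20, 16): total = 1725
Minimum is at Y with total 1725 blocks.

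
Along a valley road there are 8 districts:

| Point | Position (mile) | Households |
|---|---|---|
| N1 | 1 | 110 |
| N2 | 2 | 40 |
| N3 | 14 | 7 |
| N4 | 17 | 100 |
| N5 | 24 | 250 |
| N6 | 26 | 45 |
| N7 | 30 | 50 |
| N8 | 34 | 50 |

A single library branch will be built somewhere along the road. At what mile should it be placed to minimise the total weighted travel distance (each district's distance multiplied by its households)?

x = 24

For a sum of weighted absolute distances on a line, the optimum is the weighted median (not the mean). Total weight W = 652; half-weight = 326.
Sort by position and accumulate weight:
  mile 1 (N1, w=110) → cum 110
  mile 2 (N2, w=40) → cum 150
  mile 14 (N3, w=7) → cum 157
  mile 17 (N4, w=100) → cum 257
  mile 24 (N5, w=250) → cum 507  ≥ 326 → median here
  mile 26 (N6, w=45) → cum 552
  mile 30 (N7, w=50) → cum 602
  mile 34 (N8, w=50) → cum 652
Optimal location: mile 24.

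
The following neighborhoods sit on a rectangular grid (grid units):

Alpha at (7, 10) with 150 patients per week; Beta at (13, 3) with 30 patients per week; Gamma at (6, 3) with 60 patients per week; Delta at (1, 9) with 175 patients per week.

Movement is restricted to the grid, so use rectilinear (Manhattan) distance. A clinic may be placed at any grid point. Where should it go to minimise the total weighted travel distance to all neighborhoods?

Manhattan distance separates: Σwᵢ(|x−xᵢ|+|y−yᵢ|) = Σwᵢ|x−xᵢ| + Σwᵢ|y−yᵢ|, so x and y are optimised independently as 1-D weighted medians.
Total weight W = 415; half = 207.5.
x-coordinate, sorted with cumulative weight:
  x=1 (Delta, w=175) cum 175
  x=6 (Gamma, w=60) cum 235  ← median
  x=7 (Alpha, w=150) cum 385
  x=13 (Beta, w=30) cum 415
⇒ x* = 6
y-coordinate, sorted with cumulative weight:
  y=3 (Beta, w=30) cum 30
  y=3 (Gamma, w=60) cum 90
  y=9 (Delta, w=175) cum 265  ← median
  y=10 (Alpha, w=150) cum 415
⇒ y* = 9

(6, 9)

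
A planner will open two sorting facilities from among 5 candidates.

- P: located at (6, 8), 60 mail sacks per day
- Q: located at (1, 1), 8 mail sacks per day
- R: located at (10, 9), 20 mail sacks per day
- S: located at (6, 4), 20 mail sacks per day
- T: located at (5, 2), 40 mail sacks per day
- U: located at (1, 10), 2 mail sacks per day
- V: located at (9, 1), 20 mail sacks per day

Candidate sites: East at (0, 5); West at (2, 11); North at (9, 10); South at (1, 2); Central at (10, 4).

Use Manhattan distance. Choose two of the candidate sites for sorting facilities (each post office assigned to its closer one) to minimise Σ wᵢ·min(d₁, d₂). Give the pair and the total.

{North, South}, total 844

Evaluate every pair (each demand assigned to the nearer of the two):
  {North, South}: total = 844
  {North, Central}: total = 892
  {South, Central}: total = 924
  {East, North}: total = 1032
  {West, Central}: total = 1052
  {East, Central}: total = 1072
  {West, South}: total = 1112
  {West, North}: total = 1272
  {East, South}: total = 1320
  {East, West}: total = 1384
Best pair: {North, South} with total 844.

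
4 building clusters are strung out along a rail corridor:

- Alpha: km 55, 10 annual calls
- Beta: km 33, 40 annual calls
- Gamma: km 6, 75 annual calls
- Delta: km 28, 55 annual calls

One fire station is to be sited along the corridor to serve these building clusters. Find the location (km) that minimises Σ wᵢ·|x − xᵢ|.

For a sum of weighted absolute distances on a line, the optimum is the weighted median (not the mean). Total weight W = 180; half-weight = 90.
Sort by position and accumulate weight:
  km 6 (Gamma, w=75) → cum 75
  km 28 (Delta, w=55) → cum 130  ≥ 90 → median here
  km 33 (Beta, w=40) → cum 170
  km 55 (Alpha, w=10) → cum 180
Optimal location: km 28.

x = 28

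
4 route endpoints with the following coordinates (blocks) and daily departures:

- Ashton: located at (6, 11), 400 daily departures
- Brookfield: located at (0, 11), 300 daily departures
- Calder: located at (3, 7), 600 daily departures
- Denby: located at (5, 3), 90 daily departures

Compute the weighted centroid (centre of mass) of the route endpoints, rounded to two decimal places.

(3.35, 8.76)

The minimiser of Σwᵢ‖p−pᵢ‖² is the weighted centroid p* = (Σwᵢpᵢ)/(Σwᵢ).
Σwᵢ = 1390.
Σwᵢxᵢ = 400·6 + 300·0 + 600·3 + 90·5 = 4650.
Σwᵢyᵢ = 400·11 + 300·11 + 600·7 + 90·3 = 12170.
x* = 4650/1390 = 3.35, y* = 12170/1390 = 8.76.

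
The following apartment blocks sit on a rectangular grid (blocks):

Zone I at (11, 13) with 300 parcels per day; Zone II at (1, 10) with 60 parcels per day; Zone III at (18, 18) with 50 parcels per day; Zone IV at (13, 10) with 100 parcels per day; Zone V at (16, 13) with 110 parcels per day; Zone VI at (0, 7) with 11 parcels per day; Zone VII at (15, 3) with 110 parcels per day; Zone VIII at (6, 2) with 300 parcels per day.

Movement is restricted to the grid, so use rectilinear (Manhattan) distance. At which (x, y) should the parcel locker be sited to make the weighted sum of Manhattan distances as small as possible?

(11, 10)

Manhattan distance separates: Σwᵢ(|x−xᵢ|+|y−yᵢ|) = Σwᵢ|x−xᵢ| + Σwᵢ|y−yᵢ|, so x and y are optimised independently as 1-D weighted medians.
Total weight W = 1041; half = 520.5.
x-coordinate, sorted with cumulative weight:
  x=0 (Zone VI, w=11) cum 11
  x=1 (Zone II, w=60) cum 71
  x=6 (Zone VIII, w=300) cum 371
  x=11 (Zone I, w=300) cum 671  ← median
  x=13 (Zone IV, w=100) cum 771
  x=15 (Zone VII, w=110) cum 881
  x=16 (Zone V, w=110) cum 991
  x=18 (Zone III, w=50) cum 1041
⇒ x* = 11
y-coordinate, sorted with cumulative weight:
  y=2 (Zone VIII, w=300) cum 300
  y=3 (Zone VII, w=110) cum 410
  y=7 (Zone VI, w=11) cum 421
  y=10 (Zone II, w=60) cum 481
  y=10 (Zone IV, w=100) cum 581  ← median
  y=13 (Zone I, w=300) cum 881
  y=13 (Zone V, w=110) cum 991
  y=18 (Zone III, w=50) cum 1041
⇒ y* = 10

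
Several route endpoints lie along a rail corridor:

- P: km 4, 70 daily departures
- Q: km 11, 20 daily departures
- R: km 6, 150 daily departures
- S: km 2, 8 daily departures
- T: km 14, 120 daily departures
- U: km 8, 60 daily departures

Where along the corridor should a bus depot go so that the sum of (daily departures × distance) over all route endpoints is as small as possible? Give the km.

x = 6

For a sum of weighted absolute distances on a line, the optimum is the weighted median (not the mean). Total weight W = 428; half-weight = 214.
Sort by position and accumulate weight:
  km 2 (S, w=8) → cum 8
  km 4 (P, w=70) → cum 78
  km 6 (R, w=150) → cum 228  ≥ 214 → median here
  km 8 (U, w=60) → cum 288
  km 11 (Q, w=20) → cum 308
  km 14 (T, w=120) → cum 428
Optimal location: km 6.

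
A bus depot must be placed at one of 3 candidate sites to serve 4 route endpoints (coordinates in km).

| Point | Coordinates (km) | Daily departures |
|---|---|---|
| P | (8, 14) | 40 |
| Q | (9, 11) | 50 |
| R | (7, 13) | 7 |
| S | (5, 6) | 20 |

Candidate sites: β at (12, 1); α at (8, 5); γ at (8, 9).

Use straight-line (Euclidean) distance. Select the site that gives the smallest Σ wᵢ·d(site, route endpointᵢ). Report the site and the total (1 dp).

Total weighted distance at each candidate:
  β (12, 1): total = 1329.1
  α (8, 5): total = 783.8
  γ (8, 9): total = 425.5
Minimum is at γ with total 425.5 km.

γ, total 425.5 km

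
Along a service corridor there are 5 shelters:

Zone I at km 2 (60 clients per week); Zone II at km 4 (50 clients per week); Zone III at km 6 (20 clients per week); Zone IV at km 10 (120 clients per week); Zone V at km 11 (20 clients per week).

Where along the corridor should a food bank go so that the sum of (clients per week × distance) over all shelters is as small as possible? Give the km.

For a sum of weighted absolute distances on a line, the optimum is the weighted median (not the mean). Total weight W = 270; half-weight = 135.
Sort by position and accumulate weight:
  km 2 (Zone I, w=60) → cum 60
  km 4 (Zone II, w=50) → cum 110
  km 6 (Zone III, w=20) → cum 130
  km 10 (Zone IV, w=120) → cum 250  ≥ 135 → median here
  km 11 (Zone V, w=20) → cum 270
Optimal location: km 10.

x = 10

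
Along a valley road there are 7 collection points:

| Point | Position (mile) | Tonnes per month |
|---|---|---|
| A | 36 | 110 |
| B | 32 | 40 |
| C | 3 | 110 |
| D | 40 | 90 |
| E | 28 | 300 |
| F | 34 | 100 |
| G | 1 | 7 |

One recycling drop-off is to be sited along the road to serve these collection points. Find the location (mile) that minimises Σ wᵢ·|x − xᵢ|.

For a sum of weighted absolute distances on a line, the optimum is the weighted median (not the mean). Total weight W = 757; half-weight = 378.5.
Sort by position and accumulate weight:
  mile 1 (G, w=7) → cum 7
  mile 3 (C, w=110) → cum 117
  mile 28 (E, w=300) → cum 417  ≥ 378.5 → median here
  mile 32 (B, w=40) → cum 457
  mile 34 (F, w=100) → cum 557
  mile 36 (A, w=110) → cum 667
  mile 40 (D, w=90) → cum 757
Optimal location: mile 28.

x = 28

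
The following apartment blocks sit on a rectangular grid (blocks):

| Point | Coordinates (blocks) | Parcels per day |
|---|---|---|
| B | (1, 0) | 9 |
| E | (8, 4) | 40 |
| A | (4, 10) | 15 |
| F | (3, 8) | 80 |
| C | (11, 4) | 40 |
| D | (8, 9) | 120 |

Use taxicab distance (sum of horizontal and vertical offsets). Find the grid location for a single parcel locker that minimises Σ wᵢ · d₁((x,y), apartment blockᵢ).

(8, 8)

Manhattan distance separates: Σwᵢ(|x−xᵢ|+|y−yᵢ|) = Σwᵢ|x−xᵢ| + Σwᵢ|y−yᵢ|, so x and y are optimised independently as 1-D weighted medians.
Total weight W = 304; half = 152.
x-coordinate, sorted with cumulative weight:
  x=1 (B, w=9) cum 9
  x=3 (F, w=80) cum 89
  x=4 (A, w=15) cum 104
  x=8 (E, w=40) cum 144
  x=8 (D, w=120) cum 264  ← median
  x=11 (C, w=40) cum 304
⇒ x* = 8
y-coordinate, sorted with cumulative weight:
  y=0 (B, w=9) cum 9
  y=4 (E, w=40) cum 49
  y=4 (C, w=40) cum 89
  y=8 (F, w=80) cum 169  ← median
  y=9 (D, w=120) cum 289
  y=10 (A, w=15) cum 304
⇒ y* = 8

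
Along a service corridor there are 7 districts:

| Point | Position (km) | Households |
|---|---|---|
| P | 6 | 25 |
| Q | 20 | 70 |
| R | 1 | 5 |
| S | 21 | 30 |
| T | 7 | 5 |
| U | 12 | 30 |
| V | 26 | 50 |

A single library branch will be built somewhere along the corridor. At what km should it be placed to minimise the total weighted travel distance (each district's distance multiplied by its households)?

For a sum of weighted absolute distances on a line, the optimum is the weighted median (not the mean). Total weight W = 215; half-weight = 107.5.
Sort by position and accumulate weight:
  km 1 (R, w=5) → cum 5
  km 6 (P, w=25) → cum 30
  km 7 (T, w=5) → cum 35
  km 12 (U, w=30) → cum 65
  km 20 (Q, w=70) → cum 135  ≥ 107.5 → median here
  km 21 (S, w=30) → cum 165
  km 26 (V, w=50) → cum 215
Optimal location: km 20.

x = 20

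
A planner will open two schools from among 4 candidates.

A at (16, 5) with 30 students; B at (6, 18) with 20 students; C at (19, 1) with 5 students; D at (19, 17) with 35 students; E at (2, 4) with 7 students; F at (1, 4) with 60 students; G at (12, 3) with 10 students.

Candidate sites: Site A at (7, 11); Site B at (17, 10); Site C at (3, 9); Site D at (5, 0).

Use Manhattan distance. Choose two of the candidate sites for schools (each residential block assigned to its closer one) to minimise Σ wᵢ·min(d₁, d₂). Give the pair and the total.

Evaluate every pair (each demand assigned to the nearer of the two):
  {Site B, Site C}: total = 1372
  {Site B, Site D}: total = 1559
  {Site A, Site B}: total = 1694
  {Site A, Site C}: total = 1942
  {Site A, Site D}: total = 1944
  {Site C, Site D}: total = 2197
Best pair: {Site B, Site C} with total 1372.

{Site B, Site C}, total 1372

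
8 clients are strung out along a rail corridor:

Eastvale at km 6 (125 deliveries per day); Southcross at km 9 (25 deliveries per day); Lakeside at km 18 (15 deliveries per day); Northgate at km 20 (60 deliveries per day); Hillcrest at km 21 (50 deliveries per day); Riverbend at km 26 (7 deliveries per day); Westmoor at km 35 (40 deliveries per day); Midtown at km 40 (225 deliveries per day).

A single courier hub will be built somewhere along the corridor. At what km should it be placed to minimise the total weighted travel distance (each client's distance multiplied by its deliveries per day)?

For a sum of weighted absolute distances on a line, the optimum is the weighted median (not the mean). Total weight W = 547; half-weight = 273.5.
Sort by position and accumulate weight:
  km 6 (Eastvale, w=125) → cum 125
  km 9 (Southcross, w=25) → cum 150
  km 18 (Lakeside, w=15) → cum 165
  km 20 (Northgate, w=60) → cum 225
  km 21 (Hillcrest, w=50) → cum 275  ≥ 273.5 → median here
  km 26 (Riverbend, w=7) → cum 282
  km 35 (Westmoor, w=40) → cum 322
  km 40 (Midtown, w=225) → cum 547
Optimal location: km 21.

x = 21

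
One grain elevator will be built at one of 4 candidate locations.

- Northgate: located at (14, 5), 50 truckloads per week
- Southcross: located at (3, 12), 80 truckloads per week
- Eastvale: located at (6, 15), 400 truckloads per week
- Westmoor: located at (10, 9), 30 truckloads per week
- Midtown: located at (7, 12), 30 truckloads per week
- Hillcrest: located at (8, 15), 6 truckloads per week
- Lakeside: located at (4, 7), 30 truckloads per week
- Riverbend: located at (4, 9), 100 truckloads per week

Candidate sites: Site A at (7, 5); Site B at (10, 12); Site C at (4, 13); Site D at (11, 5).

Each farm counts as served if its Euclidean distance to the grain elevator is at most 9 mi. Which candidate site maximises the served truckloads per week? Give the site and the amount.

Site B, covering 726

Coverage radius r = 9 mi; a point is covered iff (Δx)²+(Δy)² ≤ 9² = 81.
  Site A (7, 5): covers {Northgate, Southcross, Westmoor, Midtown, Lakeside, Riverbend} → 320
  Site B (10, 12): covers {Northgate, Southcross, Eastvale, Westmoor, Midtown, Hillcrest, Lakeside, Riverbend} → 726
  Site C (4, 13): covers {Southcross, Eastvale, Westmoor, Midtown, Hillcrest, Lakeside, Riverbend} → 676
  Site D (11, 5): covers {Northgate, Westmoor, Midtown, Lakeside, Riverbend} → 240
Maximum coverage at Site B: 726 truckloads per week.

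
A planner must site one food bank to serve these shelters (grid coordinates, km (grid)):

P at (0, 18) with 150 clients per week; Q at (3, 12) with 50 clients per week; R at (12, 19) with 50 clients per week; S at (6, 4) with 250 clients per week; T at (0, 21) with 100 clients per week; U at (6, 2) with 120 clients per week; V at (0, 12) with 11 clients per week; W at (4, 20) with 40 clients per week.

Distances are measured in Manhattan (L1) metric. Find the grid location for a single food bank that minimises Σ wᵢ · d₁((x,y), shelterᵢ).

(6, 12)

Manhattan distance separates: Σwᵢ(|x−xᵢ|+|y−yᵢ|) = Σwᵢ|x−xᵢ| + Σwᵢ|y−yᵢ|, so x and y are optimised independently as 1-D weighted medians.
Total weight W = 771; half = 385.5.
x-coordinate, sorted with cumulative weight:
  x=0 (P, w=150) cum 150
  x=0 (T, w=100) cum 250
  x=0 (V, w=11) cum 261
  x=3 (Q, w=50) cum 311
  x=4 (W, w=40) cum 351
  x=6 (S, w=250) cum 601  ← median
  x=6 (U, w=120) cum 721
  x=12 (R, w=50) cum 771
⇒ x* = 6
y-coordinate, sorted with cumulative weight:
  y=2 (U, w=120) cum 120
  y=4 (S, w=250) cum 370
  y=12 (Q, w=50) cum 420  ← median
  y=12 (V, w=11) cum 431
  y=18 (P, w=150) cum 581
  y=19 (R, w=50) cum 631
  y=20 (W, w=40) cum 671
  y=21 (T, w=100) cum 771
⇒ y* = 12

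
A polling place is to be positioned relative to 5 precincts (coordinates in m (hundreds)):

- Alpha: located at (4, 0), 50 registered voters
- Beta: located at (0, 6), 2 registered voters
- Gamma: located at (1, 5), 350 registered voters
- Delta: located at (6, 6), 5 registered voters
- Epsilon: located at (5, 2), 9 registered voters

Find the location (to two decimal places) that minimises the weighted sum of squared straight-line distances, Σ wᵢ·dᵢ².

The minimiser of Σwᵢ‖p−pᵢ‖² is the weighted centroid p* = (Σwᵢpᵢ)/(Σwᵢ).
Σwᵢ = 416.
Σwᵢxᵢ = 50·4 + 2·0 + 350·1 + 5·6 + 9·5 = 625.
Σwᵢyᵢ = 50·0 + 2·6 + 350·5 + 5·6 + 9·2 = 1810.
x* = 625/416 = 1.50, y* = 1810/416 = 4.35.

(1.50, 4.35)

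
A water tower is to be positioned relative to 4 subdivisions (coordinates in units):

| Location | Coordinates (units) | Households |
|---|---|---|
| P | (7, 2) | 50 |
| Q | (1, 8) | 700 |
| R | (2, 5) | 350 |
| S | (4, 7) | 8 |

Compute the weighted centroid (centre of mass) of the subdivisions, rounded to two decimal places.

The minimiser of Σwᵢ‖p−pᵢ‖² is the weighted centroid p* = (Σwᵢpᵢ)/(Σwᵢ).
Σwᵢ = 1108.
Σwᵢxᵢ = 50·7 + 700·1 + 350·2 + 8·4 = 1782.
Σwᵢyᵢ = 50·2 + 700·8 + 350·5 + 8·7 = 7506.
x* = 1782/1108 = 1.61, y* = 7506/1108 = 6.77.

(1.61, 6.77)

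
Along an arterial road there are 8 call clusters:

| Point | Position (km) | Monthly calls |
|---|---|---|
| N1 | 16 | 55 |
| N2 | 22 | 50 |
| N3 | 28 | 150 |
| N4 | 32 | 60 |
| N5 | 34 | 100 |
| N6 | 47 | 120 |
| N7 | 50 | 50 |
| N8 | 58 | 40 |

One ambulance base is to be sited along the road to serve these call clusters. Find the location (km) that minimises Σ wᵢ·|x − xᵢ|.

For a sum of weighted absolute distances on a line, the optimum is the weighted median (not the mean). Total weight W = 625; half-weight = 312.5.
Sort by position and accumulate weight:
  km 16 (N1, w=55) → cum 55
  km 22 (N2, w=50) → cum 105
  km 28 (N3, w=150) → cum 255
  km 32 (N4, w=60) → cum 315  ≥ 312.5 → median here
  km 34 (N5, w=100) → cum 415
  km 47 (N6, w=120) → cum 535
  km 50 (N7, w=50) → cum 585
  km 58 (N8, w=40) → cum 625
Optimal location: km 32.

x = 32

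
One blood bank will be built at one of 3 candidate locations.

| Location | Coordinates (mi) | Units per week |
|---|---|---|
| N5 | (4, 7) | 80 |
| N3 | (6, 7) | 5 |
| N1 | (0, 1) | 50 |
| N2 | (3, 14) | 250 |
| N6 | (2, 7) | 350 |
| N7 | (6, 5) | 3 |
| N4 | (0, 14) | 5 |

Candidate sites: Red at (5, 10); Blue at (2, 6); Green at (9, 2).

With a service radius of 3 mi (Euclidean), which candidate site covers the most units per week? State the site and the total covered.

Coverage radius r = 3 mi; a point is covered iff (Δx)²+(Δy)² ≤ 3² = 9.
  Red (5, 10): covers {none} → 0
  Blue (2, 6): covers {N5, N6} → 430
  Green (9, 2): covers {none} → 0
Maximum coverage at Blue: 430 units per week.

Blue, covering 430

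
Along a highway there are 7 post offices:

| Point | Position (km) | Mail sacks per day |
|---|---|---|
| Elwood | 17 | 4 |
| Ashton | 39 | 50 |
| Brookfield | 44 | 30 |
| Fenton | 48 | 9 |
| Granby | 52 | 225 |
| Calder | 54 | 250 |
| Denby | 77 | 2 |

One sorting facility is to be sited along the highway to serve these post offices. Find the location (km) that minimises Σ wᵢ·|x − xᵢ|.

For a sum of weighted absolute distances on a line, the optimum is the weighted median (not the mean). Total weight W = 570; half-weight = 285.
Sort by position and accumulate weight:
  km 17 (Elwood, w=4) → cum 4
  km 39 (Ashton, w=50) → cum 54
  km 44 (Brookfield, w=30) → cum 84
  km 48 (Fenton, w=9) → cum 93
  km 52 (Granby, w=225) → cum 318  ≥ 285 → median here
  km 54 (Calder, w=250) → cum 568
  km 77 (Denby, w=2) → cum 570
Optimal location: km 52.

x = 52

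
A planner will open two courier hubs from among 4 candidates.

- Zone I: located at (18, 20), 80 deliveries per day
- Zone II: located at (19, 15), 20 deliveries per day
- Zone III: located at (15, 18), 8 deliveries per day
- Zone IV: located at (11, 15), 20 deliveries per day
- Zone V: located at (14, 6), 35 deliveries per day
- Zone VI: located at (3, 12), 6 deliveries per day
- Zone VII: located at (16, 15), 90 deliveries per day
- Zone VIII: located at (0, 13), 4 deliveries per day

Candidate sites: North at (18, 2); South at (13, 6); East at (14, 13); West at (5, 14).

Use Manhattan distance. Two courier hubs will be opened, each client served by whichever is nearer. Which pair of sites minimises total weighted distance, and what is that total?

{South, East}, total 1691

Evaluate every pair (each demand assigned to the nearer of the two):
  {South, East}: total = 1691
  {East, West}: total = 1821
  {North, East}: total = 1901
  {South, West}: total = 3235
  {North, South}: total = 3343
  {North, West}: total = 3380
Best pair: {South, East} with total 1691.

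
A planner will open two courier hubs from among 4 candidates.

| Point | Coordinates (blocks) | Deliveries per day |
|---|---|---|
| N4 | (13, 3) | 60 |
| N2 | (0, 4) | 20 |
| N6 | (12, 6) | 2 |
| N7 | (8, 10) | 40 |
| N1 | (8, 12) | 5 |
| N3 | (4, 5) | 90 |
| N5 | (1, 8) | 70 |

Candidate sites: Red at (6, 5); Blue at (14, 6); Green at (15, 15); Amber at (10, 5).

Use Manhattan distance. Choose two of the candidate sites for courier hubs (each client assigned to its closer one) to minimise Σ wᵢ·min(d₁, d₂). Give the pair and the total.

{Red, Blue}, total 1449

Evaluate every pair (each demand assigned to the nearer of the two):
  {Red, Blue}: total = 1449
  {Red, Amber}: total = 1511
  {Red, Green}: total = 1759
  {Blue, Amber}: total = 2169
  {Green, Amber}: total = 2231
  {Blue, Green}: total = 3054
Best pair: {Red, Blue} with total 1449.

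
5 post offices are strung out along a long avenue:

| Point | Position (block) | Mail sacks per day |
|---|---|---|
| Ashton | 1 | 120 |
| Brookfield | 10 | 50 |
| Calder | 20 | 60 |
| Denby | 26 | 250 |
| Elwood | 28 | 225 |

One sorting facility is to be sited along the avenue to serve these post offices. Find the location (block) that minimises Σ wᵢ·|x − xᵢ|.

For a sum of weighted absolute distances on a line, the optimum is the weighted median (not the mean). Total weight W = 705; half-weight = 352.5.
Sort by position and accumulate weight:
  block 1 (Ashton, w=120) → cum 120
  block 10 (Brookfield, w=50) → cum 170
  block 20 (Calder, w=60) → cum 230
  block 26 (Denby, w=250) → cum 480  ≥ 352.5 → median here
  block 28 (Elwood, w=225) → cum 705
Optimal location: block 26.

x = 26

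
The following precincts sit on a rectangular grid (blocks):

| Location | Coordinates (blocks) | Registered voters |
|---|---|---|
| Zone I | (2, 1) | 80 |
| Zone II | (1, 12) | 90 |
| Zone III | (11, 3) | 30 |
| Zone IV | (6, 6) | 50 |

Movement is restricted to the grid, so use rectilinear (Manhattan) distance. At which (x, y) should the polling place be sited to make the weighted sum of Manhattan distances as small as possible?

Manhattan distance separates: Σwᵢ(|x−xᵢ|+|y−yᵢ|) = Σwᵢ|x−xᵢ| + Σwᵢ|y−yᵢ|, so x and y are optimised independently as 1-D weighted medians.
Total weight W = 250; half = 125.
x-coordinate, sorted with cumulative weight:
  x=1 (Zone II, w=90) cum 90
  x=2 (Zone I, w=80) cum 170  ← median
  x=6 (Zone IV, w=50) cum 220
  x=11 (Zone III, w=30) cum 250
⇒ x* = 2
y-coordinate, sorted with cumulative weight:
  y=1 (Zone I, w=80) cum 80
  y=3 (Zone III, w=30) cum 110
  y=6 (Zone IV, w=50) cum 160  ← median
  y=12 (Zone II, w=90) cum 250
⇒ y* = 6

(2, 6)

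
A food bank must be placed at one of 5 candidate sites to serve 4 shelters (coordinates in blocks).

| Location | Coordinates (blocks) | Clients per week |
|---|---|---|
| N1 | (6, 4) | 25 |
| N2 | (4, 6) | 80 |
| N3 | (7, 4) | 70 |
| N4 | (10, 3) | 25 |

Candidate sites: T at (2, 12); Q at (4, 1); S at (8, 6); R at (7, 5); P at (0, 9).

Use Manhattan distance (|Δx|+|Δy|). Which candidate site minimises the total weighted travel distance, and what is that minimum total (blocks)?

R, total 565 blocks

Total weighted distance at each candidate:
  T (2, 12): total = 2275
  Q (4, 1): total = 1145
  S (8, 6): total = 755
  R (7, 5): total = 565
  P (0, 9): total = 2075
Minimum is at R with total 565 blocks.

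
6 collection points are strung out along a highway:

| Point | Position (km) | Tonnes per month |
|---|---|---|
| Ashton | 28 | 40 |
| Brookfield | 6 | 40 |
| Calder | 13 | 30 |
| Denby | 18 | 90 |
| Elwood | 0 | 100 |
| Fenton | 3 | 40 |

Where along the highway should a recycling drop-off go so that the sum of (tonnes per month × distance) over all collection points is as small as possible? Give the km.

x = 6

For a sum of weighted absolute distances on a line, the optimum is the weighted median (not the mean). Total weight W = 340; half-weight = 170.
Sort by position and accumulate weight:
  km 0 (Elwood, w=100) → cum 100
  km 3 (Fenton, w=40) → cum 140
  km 6 (Brookfield, w=40) → cum 180  ≥ 170 → median here
  km 13 (Calder, w=30) → cum 210
  km 18 (Denby, w=90) → cum 300
  km 28 (Ashton, w=40) → cum 340
Optimal location: km 6.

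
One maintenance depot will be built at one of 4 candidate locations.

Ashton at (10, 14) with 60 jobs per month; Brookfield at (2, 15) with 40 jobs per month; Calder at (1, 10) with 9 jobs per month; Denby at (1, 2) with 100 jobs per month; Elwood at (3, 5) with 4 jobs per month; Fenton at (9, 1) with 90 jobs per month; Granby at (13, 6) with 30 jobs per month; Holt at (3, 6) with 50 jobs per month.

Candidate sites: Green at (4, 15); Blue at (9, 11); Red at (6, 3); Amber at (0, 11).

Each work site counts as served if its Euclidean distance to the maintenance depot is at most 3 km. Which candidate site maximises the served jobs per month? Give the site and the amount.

Green, covering 40

Coverage radius r = 3 km; a point is covered iff (Δx)²+(Δy)² ≤ 3² = 9.
  Green (4, 15): covers {Brookfield} → 40
  Blue (9, 11): covers {none} → 0
  Red (6, 3): covers {none} → 0
  Amber (0, 11): covers {Calder} → 9
Maximum coverage at Green: 40 jobs per month.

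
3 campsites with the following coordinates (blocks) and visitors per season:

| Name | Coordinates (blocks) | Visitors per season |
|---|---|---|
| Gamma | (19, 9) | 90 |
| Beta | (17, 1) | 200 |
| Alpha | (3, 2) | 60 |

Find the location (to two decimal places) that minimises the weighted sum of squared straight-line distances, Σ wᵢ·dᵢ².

(15.11, 3.23)

The minimiser of Σwᵢ‖p−pᵢ‖² is the weighted centroid p* = (Σwᵢpᵢ)/(Σwᵢ).
Σwᵢ = 350.
Σwᵢxᵢ = 90·19 + 200·17 + 60·3 = 5290.
Σwᵢyᵢ = 90·9 + 200·1 + 60·2 = 1130.
x* = 5290/350 = 15.11, y* = 1130/350 = 3.23.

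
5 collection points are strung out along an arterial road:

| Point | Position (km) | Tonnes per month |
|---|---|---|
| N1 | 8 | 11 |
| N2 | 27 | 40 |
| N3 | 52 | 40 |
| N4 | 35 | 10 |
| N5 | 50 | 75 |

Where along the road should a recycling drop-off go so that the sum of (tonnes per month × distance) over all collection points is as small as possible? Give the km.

For a sum of weighted absolute distances on a line, the optimum is the weighted median (not the mean). Total weight W = 176; half-weight = 88.
Sort by position and accumulate weight:
  km 8 (N1, w=11) → cum 11
  km 27 (N2, w=40) → cum 51
  km 35 (N4, w=10) → cum 61
  km 50 (N5, w=75) → cum 136  ≥ 88 → median here
  km 52 (N3, w=40) → cum 176
Optimal location: km 50.

x = 50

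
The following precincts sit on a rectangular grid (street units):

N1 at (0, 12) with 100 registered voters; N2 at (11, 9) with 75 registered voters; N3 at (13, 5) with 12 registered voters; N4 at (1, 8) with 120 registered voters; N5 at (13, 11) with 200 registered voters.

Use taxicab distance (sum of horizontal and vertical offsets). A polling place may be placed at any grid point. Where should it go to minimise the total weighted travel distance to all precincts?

Manhattan distance separates: Σwᵢ(|x−xᵢ|+|y−yᵢ|) = Σwᵢ|x−xᵢ| + Σwᵢ|y−yᵢ|, so x and y are optimised independently as 1-D weighted medians.
Total weight W = 507; half = 253.5.
x-coordinate, sorted with cumulative weight:
  x=0 (N1, w=100) cum 100
  x=1 (N4, w=120) cum 220
  x=11 (N2, w=75) cum 295  ← median
  x=13 (N3, w=12) cum 307
  x=13 (N5, w=200) cum 507
⇒ x* = 11
y-coordinate, sorted with cumulative weight:
  y=5 (N3, w=12) cum 12
  y=8 (N4, w=120) cum 132
  y=9 (N2, w=75) cum 207
  y=11 (N5, w=200) cum 407  ← median
  y=12 (N1, w=100) cum 507
⇒ y* = 11

(11, 11)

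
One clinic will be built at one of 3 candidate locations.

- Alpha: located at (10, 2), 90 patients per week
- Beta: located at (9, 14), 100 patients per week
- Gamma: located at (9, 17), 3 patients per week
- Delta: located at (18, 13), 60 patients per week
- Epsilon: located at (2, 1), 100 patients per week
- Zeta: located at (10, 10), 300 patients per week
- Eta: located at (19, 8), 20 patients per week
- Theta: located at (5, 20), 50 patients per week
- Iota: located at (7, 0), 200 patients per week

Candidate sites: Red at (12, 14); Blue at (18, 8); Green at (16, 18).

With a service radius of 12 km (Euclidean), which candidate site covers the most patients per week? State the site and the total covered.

Blue, covering 570

Coverage radius r = 12 km; a point is covered iff (Δx)²+(Δy)² ≤ 12² = 144.
  Red (12, 14): covers {Beta, Gamma, Delta, Zeta, Eta, Theta} → 533
  Blue (18, 8): covers {Alpha, Beta, Delta, Zeta, Eta} → 570
  Green (16, 18): covers {Beta, Gamma, Delta, Zeta, Eta, Theta} → 533
Maximum coverage at Blue: 570 patients per week.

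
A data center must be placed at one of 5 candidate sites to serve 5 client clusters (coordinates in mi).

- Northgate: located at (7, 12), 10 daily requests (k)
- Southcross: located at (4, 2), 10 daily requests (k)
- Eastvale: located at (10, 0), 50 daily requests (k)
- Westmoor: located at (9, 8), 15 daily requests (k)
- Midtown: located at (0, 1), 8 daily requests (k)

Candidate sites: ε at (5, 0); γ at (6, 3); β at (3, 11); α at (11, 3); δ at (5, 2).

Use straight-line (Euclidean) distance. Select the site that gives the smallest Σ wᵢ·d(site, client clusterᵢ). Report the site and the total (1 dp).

Total weighted distance at each candidate:
  ε (5, 0): total = 569.0
  γ (6, 3): total = 501.0
  β (3, 11): total = 967.9
  α (11, 3): total = 497.5
  δ (5, 2): total = 530.2
Minimum is at α with total 497.5 mi.

α, total 497.5 mi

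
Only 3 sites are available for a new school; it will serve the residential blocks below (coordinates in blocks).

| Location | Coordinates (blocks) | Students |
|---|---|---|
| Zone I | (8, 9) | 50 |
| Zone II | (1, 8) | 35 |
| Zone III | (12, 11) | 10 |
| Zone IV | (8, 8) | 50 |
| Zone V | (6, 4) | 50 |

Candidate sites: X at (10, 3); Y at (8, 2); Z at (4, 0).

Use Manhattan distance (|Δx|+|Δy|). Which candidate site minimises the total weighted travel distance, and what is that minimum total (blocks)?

Y, total 1435 blocks

Total weighted distance at each candidate:
  X (10, 3): total = 1590
  Y (8, 2): total = 1435
  Z (4, 0): total = 2125
Minimum is at Y with total 1435 blocks.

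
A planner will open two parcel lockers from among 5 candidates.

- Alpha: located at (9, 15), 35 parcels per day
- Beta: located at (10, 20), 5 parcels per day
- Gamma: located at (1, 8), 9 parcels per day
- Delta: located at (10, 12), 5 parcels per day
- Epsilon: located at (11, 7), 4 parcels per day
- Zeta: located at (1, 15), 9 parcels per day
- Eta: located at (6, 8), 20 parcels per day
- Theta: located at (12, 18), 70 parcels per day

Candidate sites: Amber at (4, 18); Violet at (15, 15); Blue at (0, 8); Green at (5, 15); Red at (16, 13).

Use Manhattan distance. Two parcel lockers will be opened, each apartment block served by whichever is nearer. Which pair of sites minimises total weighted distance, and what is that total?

{Violet, Blue}, total 969

Evaluate every pair (each demand assigned to the nearer of the two):
  {Violet, Blue}: total = 969
  {Violet, Green}: total = 993
  {Amber, Green}: total = 1131
  {Blue, Green}: total = 1143
  {Amber, Violet}: total = 1169
  {Amber, Blue}: total = 1171
  {Green, Red}: total = 1194
  {Blue, Red}: total = 1290
  {Violet, Red}: total = 1365
  {Amber, Red}: total = 1370
Best pair: {Violet, Blue} with total 969.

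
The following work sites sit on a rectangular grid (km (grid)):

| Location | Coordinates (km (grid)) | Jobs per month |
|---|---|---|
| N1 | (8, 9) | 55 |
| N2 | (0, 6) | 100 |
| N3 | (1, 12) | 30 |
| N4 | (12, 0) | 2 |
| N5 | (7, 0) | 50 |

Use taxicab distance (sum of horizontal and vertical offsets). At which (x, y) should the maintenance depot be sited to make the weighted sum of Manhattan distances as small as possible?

(1, 6)

Manhattan distance separates: Σwᵢ(|x−xᵢ|+|y−yᵢ|) = Σwᵢ|x−xᵢ| + Σwᵢ|y−yᵢ|, so x and y are optimised independently as 1-D weighted medians.
Total weight W = 237; half = 118.5.
x-coordinate, sorted with cumulative weight:
  x=0 (N2, w=100) cum 100
  x=1 (N3, w=30) cum 130  ← median
  x=7 (N5, w=50) cum 180
  x=8 (N1, w=55) cum 235
  x=12 (N4, w=2) cum 237
⇒ x* = 1
y-coordinate, sorted with cumulative weight:
  y=0 (N4, w=2) cum 2
  y=0 (N5, w=50) cum 52
  y=6 (N2, w=100) cum 152  ← median
  y=9 (N1, w=55) cum 207
  y=12 (N3, w=30) cum 237
⇒ y* = 6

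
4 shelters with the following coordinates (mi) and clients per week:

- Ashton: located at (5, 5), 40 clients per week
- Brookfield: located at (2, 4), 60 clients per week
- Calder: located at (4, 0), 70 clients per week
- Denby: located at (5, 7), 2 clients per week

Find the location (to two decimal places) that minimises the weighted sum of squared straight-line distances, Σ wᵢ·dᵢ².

(3.55, 2.64)

The minimiser of Σwᵢ‖p−pᵢ‖² is the weighted centroid p* = (Σwᵢpᵢ)/(Σwᵢ).
Σwᵢ = 172.
Σwᵢxᵢ = 40·5 + 60·2 + 70·4 + 2·5 = 610.
Σwᵢyᵢ = 40·5 + 60·4 + 70·0 + 2·7 = 454.
x* = 610/172 = 3.55, y* = 454/172 = 2.64.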